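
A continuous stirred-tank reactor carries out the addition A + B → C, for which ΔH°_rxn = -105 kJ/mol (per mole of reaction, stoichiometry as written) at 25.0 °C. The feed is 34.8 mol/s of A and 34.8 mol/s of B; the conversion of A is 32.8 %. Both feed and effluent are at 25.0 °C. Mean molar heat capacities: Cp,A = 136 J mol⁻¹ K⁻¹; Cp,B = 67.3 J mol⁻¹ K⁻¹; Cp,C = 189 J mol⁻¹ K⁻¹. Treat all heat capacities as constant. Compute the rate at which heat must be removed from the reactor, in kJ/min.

Q_out = 71900 kJ/min

Extent of reaction ξ = 0.328 × 34.8 = 11.414 mol/s
Reaction term: ξ·ΔH°_rxn = 11.414 × -105 = -1198.5 kJ/s
Q = ΔH = -1198.5 kJ/s = -1198.5 kW
Heat removed = 71911 kJ/min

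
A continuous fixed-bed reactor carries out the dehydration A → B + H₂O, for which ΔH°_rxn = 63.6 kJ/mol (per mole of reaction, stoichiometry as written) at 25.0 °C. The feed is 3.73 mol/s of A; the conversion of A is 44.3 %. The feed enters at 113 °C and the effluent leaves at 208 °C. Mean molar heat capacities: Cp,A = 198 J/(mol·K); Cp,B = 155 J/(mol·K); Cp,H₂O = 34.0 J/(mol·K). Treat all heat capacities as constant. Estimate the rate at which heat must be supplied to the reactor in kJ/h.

Extent of reaction ξ = 0.443 × 3.73 = 1.6524 mol/s
Reaction term: ξ·ΔH°_rxn = 1.6524 × 63.6 = 105.09 kJ/s
Sensible, feed 113→25 °C: -64.992 kJ/s
Outlet flows (mol/s): A 2.0776, B 1.6524, H₂O 1.6524
Sensible, products 25→208 °C: 132.43 kJ/s
Q = ΔH = 172.53 kJ/s = 172.53 kW
Heat supplied = 621110 kJ/h

Q_in = 621000 kJ/h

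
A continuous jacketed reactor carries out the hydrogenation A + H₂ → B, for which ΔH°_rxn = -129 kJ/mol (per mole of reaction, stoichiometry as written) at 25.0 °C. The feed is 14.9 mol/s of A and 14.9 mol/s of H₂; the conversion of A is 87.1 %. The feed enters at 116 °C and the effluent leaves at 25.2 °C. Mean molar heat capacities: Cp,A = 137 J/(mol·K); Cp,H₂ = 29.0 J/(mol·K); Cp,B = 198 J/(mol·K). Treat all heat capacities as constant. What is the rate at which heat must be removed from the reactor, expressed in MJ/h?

Extent of reaction ξ = 0.871 × 14.9 = 12.978 mol/s
Reaction term: ξ·ΔH°_rxn = 12.978 × -129 = -1674.1 kJ/s
Sensible, feed 116→25 °C: -225.08 kJ/s
Outlet flows (mol/s): A 1.9221, H₂ 1.9221, B 12.978
Sensible, products 25→25.2 °C: 0.57774 kJ/s
Q = ΔH = -1898.7 kJ/s = -1898.7 kW
Heat removed = 6835.1 MJ/h

Q_out = 6840 MJ/h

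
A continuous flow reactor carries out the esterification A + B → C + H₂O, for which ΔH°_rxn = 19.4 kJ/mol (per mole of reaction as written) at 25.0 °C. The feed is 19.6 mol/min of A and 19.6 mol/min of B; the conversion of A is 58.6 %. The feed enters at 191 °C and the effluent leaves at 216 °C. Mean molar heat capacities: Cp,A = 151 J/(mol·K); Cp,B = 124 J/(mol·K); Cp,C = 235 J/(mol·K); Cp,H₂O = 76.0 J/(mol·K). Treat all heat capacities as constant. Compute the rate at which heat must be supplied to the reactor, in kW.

Q_in = 7.28 kW

Extent of reaction ξ = 0.586 × 19.6 = 11.486 mol/min
Reaction term: ξ·ΔH°_rxn = 11.486 × 19.4 = 222.82 kJ/min
Sensible, feed 191→25 °C: -894.74 kJ/min
Outlet flows (mol/min): A 8.1144, B 8.1144, C 11.486, H₂O 11.486
Sensible, products 25→216 °C: 1108.5 kJ/min
Q = ΔH = 436.55 kJ/min = 7.2758 kW
Heat supplied = 7.2758 kW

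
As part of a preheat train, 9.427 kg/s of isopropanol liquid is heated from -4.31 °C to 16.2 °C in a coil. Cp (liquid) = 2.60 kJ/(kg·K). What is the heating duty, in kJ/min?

Q = ṁ·Cp·ΔT = 9.427 × 2.60 × (16.2 − -4.31) = 502.7 kJ/s
Heating duty = 30162 kJ/min

Q = 30200 kJ/min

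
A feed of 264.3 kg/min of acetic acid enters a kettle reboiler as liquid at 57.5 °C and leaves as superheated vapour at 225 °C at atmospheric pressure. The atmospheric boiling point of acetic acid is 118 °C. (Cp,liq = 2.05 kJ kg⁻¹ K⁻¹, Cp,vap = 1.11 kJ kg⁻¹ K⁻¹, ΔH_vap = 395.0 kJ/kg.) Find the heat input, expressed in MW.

liquid 57.5→118 °C: 124.02 kJ/kg
vaporisation at 118 °C: 395 kJ/kg
vapour 118→225 °C: 118.77 kJ/kg
Δh = 124.02 + 395 + 118.77 = 637.79 kJ/kg
Q = ṁ·Δh = 264.3 kg/min × 637.79 kJ/kg = 168570 kJ/min
|Q| = 2809.5 kW = 2.8095 MW

Q = 2.81 MW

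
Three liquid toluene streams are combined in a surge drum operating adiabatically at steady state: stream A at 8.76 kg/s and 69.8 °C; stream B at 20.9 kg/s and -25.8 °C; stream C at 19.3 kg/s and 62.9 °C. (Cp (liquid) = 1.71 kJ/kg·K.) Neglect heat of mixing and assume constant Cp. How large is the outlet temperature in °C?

T_out = 26.3 °C

No heat crosses the boundary, so H_out = H_in.
T_out = Σ ṁᵢCp,ᵢTᵢ / Σ ṁᵢCp,ᵢ
      = 2199.4 / 83.722 = 26.27 °C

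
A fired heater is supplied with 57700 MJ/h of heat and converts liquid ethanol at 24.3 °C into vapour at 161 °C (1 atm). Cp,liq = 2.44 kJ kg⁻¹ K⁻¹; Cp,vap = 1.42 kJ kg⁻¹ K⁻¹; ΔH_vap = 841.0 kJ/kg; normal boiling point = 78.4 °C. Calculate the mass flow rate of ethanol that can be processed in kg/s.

Δh = 2.44×(78.4−24.3) + 841.0 + 1.42×(161−78.4) = 1090.3 kJ/kg
Q = 57700 MJ/h = 16028 kJ/s = 16028 kJ/s
ṁ = Q/Δh = 16028 / 1090.3 = 14.7 kg/s

ṁ = 14.7 kg/s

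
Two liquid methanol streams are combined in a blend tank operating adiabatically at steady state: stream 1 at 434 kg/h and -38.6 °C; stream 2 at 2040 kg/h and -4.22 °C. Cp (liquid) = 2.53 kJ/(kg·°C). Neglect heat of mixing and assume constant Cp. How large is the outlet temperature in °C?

T_out = -10.3 °C

No heat crosses the boundary, so H_out = H_in.
T_out = Σ ṁᵢCp,ᵢTᵢ / Σ ṁᵢCp,ᵢ
      = -64164 / 6259.2 = -10.251 °C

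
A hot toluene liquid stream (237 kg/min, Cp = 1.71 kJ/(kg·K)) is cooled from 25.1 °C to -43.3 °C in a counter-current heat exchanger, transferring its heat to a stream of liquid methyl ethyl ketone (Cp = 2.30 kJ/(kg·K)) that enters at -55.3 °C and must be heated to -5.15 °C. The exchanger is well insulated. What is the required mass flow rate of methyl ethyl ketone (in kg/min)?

Heat released by hot stream: Q = 237 × 1.71 × (25.1 − -43.3) = 27720 kJ/min
Energy balance on cold side (adiabatic exchanger): Q = ṁ_c·Cp_c·(T_c,out − T_c,in)
ṁ_c = 27720 / [2.30 × (-5.15 − -55.3)] = 240.33 kg/min

ṁ_c = 240 kg/min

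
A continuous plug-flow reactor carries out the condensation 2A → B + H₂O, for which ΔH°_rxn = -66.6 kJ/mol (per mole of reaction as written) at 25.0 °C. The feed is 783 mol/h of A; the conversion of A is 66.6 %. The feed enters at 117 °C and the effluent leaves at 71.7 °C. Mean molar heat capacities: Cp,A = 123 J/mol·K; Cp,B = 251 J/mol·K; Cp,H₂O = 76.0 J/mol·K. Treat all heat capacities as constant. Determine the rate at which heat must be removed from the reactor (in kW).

Extent of reaction ξ = 0.666 × 783 / 2 = 260.74 mol/h
Reaction term: ξ·ΔH°_rxn = 260.74 × -66.6 = -17365 kJ/h
Sensible, feed 117→25 °C: -8860.4 kJ/h
Outlet flows (mol/h): A 261.52, B 260.74, H₂O 260.74
Sensible, products 25→71.7 °C: 5483.9 kJ/h
Q = ΔH = -20742 kJ/h = -5.7616 kW
Heat removed = 5.7616 kW

Q_out = 5.76 kW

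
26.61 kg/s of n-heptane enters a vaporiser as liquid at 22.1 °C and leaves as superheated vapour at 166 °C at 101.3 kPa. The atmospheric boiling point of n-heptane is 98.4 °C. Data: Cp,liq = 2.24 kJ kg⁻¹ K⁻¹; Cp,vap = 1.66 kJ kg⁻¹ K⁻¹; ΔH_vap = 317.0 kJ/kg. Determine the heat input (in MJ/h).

liquid 22.1→98.4 °C: 170.91 kJ/kg
vaporisation at 98.4 °C: 317 kJ/kg
vapour 98.4→166 °C: 112.22 kJ/kg
Δh = 170.91 + 317 + 112.22 = 600.13 kJ/kg
Q = ṁ·Δh = 26.61 kg/s × 600.13 kJ/kg = 15969 kJ/s
|Q| = 15969 kW = 57490 MJ/h

Q = 57500 MJ/h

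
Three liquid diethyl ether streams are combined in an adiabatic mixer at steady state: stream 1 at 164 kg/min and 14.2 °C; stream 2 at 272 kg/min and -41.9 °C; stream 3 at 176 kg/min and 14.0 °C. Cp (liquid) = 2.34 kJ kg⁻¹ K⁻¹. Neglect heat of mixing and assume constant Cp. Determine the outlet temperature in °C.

T_out = -10.8 °C

Energy balance with Q = 0: Σ ṁᵢCp,ᵢ(T_out − Tᵢ) = 0
Σ ṁᵢCp,ᵢTᵢ = 164×2.34×14.2 + 272×2.34×-41.9 + 176×2.34×14.0 = -15453
Σ ṁᵢCp,ᵢ = 164×2.34 + 272×2.34 + 176×2.34 = 1432.1
T_out = -15453 / 1432.1 = -10.791 °C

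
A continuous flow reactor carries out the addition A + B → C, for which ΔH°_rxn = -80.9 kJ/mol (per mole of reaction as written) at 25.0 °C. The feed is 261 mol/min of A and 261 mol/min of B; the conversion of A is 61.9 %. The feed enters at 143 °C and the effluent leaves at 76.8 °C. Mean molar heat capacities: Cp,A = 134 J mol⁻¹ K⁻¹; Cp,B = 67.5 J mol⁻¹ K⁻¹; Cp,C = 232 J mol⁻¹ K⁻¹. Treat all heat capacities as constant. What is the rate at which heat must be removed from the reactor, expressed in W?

Q_out = 272000 W

Extent of reaction ξ = 0.619 × 261 = 161.56 mol/min
Reaction term: ξ·ΔH°_rxn = 161.56 × -80.9 = -13070 kJ/min
Sensible, feed 143→25 °C: -6205.8 kJ/min
Outlet flows (mol/min): A 99.441, B 99.441, C 161.56
Sensible, products 25→76.8 °C: 2979.5 kJ/min
Q = ΔH = -16296 kJ/min = -271.61 kW
Heat removed = 271610 W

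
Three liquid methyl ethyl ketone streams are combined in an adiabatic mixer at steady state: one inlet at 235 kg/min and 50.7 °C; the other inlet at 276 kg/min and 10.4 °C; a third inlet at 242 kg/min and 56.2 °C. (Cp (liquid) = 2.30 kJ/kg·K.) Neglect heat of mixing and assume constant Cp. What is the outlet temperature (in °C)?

T_out = 37.7 °C

Adiabatic, steady state ⇒ Σ ṁᵢCp,ᵢ(T_out − Tᵢ) = 0
T_out = Σ ṁᵢCp,ᵢTᵢ / Σ ṁᵢCp,ᵢ
      = 65286 / 1731.9 = 37.696 °C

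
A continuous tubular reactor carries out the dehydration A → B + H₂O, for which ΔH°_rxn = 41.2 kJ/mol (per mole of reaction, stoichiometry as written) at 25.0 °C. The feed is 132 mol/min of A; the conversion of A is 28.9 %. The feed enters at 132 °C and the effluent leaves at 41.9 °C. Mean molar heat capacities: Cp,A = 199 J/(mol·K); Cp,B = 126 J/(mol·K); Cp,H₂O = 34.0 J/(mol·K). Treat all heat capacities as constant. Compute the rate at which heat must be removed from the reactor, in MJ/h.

Q_out = 49.2 MJ/h

Extent of reaction ξ = 0.289 × 132 = 38.148 mol/min
Reaction term: ξ·ΔH°_rxn = 38.148 × 41.2 = 1571.7 kJ/min
Sensible, feed 132→25 °C: -2810.7 kJ/min
Outlet flows (mol/min): A 93.852, B 38.148, H₂O 38.148
Sensible, products 25→41.9 °C: 418.79 kJ/min
Q = ΔH = -820.19 kJ/min = -13.67 kW
Heat removed = 49.212 MJ/h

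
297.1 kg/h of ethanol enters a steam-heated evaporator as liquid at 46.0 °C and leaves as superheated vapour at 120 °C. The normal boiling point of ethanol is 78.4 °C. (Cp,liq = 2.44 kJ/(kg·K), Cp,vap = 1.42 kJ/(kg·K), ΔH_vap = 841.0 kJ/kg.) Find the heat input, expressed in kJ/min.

Q = 4850 kJ/min

liquid 46.0→78.4 °C: 79.056 kJ/kg
vaporisation at 78.4 °C: 841 kJ/kg
vapour 78.4→120 °C: 59.072 kJ/kg
Δh = 79.056 + 841 + 59.072 = 979.13 kJ/kg
Q = ṁ·Δh = 297.1 kg/h × 979.13 kJ/kg = 290900 kJ/h
|Q| = 80.805 kW = 4848.3 kJ/min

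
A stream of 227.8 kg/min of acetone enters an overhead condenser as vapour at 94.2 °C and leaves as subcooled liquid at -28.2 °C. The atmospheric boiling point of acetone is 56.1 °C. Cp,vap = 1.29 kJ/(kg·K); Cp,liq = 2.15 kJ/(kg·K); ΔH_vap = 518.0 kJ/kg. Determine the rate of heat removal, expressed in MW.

Q_c = 2.84 MW

vapour 94.2→56.1 °C: -49.149 kJ/kg
condensation at 56.1 °C: -518 kJ/kg
liquid 56.1→-28.2 °C: -181.24 kJ/kg
Δh = -49.149 + -518 + -181.24 = -748.39 kJ/kg
Q = ṁ·Δh = 227.8 kg/min × -748.39 kJ/kg = -170480 kJ/min
|Q| = 2841.4 kW = 2.8414 MW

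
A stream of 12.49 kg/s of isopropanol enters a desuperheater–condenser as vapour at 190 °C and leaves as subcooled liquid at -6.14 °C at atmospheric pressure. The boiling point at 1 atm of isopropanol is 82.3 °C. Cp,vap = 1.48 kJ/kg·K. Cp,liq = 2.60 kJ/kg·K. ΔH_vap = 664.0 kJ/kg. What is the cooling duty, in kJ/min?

vapour 190→82.3 °C: -159.4 kJ/kg
condensation at 82.3 °C: -664 kJ/kg
liquid 82.3→-6.14 °C: -229.94 kJ/kg
Δh = -159.4 + -664 + -229.94 = -1053.3 kJ/kg
Q = ṁ·Δh = 12.49 kg/s × -1053.3 kJ/kg = -13156 kJ/s
|Q| = 13156 kW = 789370 kJ/min

Q_c = 789000 kJ/min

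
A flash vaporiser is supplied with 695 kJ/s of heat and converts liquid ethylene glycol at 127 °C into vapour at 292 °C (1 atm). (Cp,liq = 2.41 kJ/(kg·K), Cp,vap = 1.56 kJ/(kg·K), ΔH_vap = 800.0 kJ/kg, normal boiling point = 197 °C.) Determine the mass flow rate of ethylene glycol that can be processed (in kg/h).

Δh = 2.41×(197−127) + 800.0 + 1.56×(292−197) = 1116.9 kJ/kg
Q = 695 kJ/s = 695 kJ/s = 2.502e+06 kJ/h
ṁ = Q/Δh = 2.502e+06 / 1116.9 = 2240.1 kg/h

ṁ = 2240 kg/h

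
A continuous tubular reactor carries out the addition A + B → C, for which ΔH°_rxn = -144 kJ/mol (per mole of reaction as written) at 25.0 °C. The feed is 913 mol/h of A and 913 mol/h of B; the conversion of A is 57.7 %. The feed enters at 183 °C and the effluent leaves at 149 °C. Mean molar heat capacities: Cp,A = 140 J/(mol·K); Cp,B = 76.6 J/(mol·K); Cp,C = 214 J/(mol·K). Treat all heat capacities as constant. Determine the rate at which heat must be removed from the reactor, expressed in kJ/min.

Q_out = 1380 kJ/min

Extent of reaction ξ = 0.577 × 913 = 526.8 mol/h
Reaction term: ξ·ΔH°_rxn = 526.8 × -144 = -75859 kJ/h
Sensible, feed 183→25 °C: -31245 kJ/h
Outlet flows (mol/h): A 386.2, B 386.2, C 526.8
Sensible, products 25→149 °C: 24352 kJ/h
Q = ΔH = -82753 kJ/h = -22.987 kW
Heat removed = 1379.2 kJ/min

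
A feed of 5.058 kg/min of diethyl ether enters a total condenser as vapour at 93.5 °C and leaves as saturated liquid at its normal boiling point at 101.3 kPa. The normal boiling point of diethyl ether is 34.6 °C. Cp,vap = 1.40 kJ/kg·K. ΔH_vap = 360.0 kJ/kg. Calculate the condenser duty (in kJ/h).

vapour 93.5→34.6 °C: -82.46 kJ/kg
condensation at 34.6 °C: -360 kJ/kg
Δh = -82.46 + -360 = -442.46 kJ/kg
Q = ṁ·Δh = 5.058 kg/min × -442.46 kJ/kg = -2238 kJ/min
|Q| = 37.299 kW = 134280 kJ/h

Q_c = 134000 kJ/h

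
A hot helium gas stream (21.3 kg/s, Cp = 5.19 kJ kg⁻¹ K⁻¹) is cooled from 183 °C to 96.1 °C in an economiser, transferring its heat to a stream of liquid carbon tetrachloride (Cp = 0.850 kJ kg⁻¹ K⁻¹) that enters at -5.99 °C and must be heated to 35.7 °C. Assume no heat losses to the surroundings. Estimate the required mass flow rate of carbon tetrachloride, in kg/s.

ṁ_c = 271 kg/s

Heat released by hot stream: Q = 21.3 × 5.19 × (183 − 96.1) = 9606.5 kJ/s
Energy balance on cold side (adiabatic exchanger): Q = ṁ_c·Cp_c·(T_c,out − T_c,in)
ṁ_c = 9606.5 / [0.850 × (35.7 − -5.99)] = 271.09 kg/s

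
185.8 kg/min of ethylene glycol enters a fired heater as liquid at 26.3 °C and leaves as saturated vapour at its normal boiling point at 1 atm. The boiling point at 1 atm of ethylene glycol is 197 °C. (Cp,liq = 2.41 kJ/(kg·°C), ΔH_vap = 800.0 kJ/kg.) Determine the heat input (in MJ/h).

Q = 13500 MJ/h

liquid 26.3→197 °C: 411.39 kJ/kg
vaporisation at 197 °C: 800 kJ/kg
Δh = 411.39 + 800 = 1211.4 kJ/kg
Q = ṁ·Δh = 185.8 kg/min × 1211.4 kJ/kg = 225080 kJ/min
|Q| = 3751.3 kW = 13505 MJ/h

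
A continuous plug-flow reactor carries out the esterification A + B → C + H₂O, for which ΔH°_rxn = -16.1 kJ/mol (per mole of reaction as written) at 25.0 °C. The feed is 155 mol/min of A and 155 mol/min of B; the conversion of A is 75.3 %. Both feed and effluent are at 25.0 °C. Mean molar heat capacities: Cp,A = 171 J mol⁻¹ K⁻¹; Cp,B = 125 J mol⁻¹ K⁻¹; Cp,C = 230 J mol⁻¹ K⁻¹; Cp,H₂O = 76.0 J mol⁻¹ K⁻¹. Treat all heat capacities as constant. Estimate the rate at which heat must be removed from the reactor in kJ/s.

Extent of reaction ξ = 0.753 × 155 = 116.72 mol/min
Reaction term: ξ·ΔH°_rxn = 116.72 × -16.1 = -1879.1 kJ/min
Q = ΔH = -1879.1 kJ/min = -31.319 kW
Heat removed = 31.319 kJ/s

Q_out = 31.3 kJ/s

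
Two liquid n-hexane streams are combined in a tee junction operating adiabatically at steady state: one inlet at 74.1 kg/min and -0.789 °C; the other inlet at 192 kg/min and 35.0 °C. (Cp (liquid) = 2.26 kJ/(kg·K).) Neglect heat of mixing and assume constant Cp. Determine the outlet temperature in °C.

T_out = 25.0 °C

Energy balance with Q = 0: Σ ṁᵢCp,ᵢ(T_out − Tᵢ) = 0
Σ ṁᵢCp,ᵢTᵢ = 74.1×2.26×-0.789 + 192×2.26×35.0 = 15055
Σ ṁᵢCp,ᵢ = 74.1×2.26 + 192×2.26 = 601.39
T_out = 15055 / 601.39 = 25.034 °C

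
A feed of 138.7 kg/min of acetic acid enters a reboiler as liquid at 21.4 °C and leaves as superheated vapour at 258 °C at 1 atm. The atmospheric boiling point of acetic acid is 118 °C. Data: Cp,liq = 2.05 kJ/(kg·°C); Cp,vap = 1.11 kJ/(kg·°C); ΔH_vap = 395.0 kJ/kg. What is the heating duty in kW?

liquid 21.4→118 °C: 198.03 kJ/kg
vaporisation at 118 °C: 395 kJ/kg
vapour 118→258 °C: 155.4 kJ/kg
Δh = 198.03 + 395 + 155.4 = 748.43 kJ/kg
Q = ṁ·Δh = 138.7 kg/min × 748.43 kJ/kg = 103810 kJ/min
|Q| = 1730.1 kW

Q = 1730 kW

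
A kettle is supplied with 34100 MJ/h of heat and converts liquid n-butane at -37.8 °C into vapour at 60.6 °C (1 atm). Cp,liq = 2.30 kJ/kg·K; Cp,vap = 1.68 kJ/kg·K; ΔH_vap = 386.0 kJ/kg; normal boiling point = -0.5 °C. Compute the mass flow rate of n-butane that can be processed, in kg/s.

ṁ = 16.5 kg/s

Δh = 2.30×(-0.5−-37.8) + 386.0 + 1.68×(60.6−-0.5) = 574.44 kJ/kg
Q = 34100 MJ/h = 9472.2 kJ/s = 9472.2 kJ/s
ṁ = Q/Δh = 9472.2 / 574.44 = 16.49 kg/s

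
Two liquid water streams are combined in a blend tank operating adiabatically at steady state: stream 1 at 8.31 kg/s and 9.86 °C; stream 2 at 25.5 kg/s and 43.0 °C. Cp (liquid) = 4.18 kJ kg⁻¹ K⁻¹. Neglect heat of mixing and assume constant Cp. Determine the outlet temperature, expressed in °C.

T_out = 34.9 °C

Energy balance with Q = 0: Σ ṁᵢCp,ᵢ(T_out − Tᵢ) = 0
T_out = Σ ṁᵢCp,ᵢTᵢ / Σ ṁᵢCp,ᵢ
      = 4925.9 / 141.33 = 34.855 °C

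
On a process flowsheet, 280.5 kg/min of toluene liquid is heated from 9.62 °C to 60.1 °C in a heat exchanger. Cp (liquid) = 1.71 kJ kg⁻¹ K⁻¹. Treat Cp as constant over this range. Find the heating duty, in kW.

Q = 404 kW

Q = ṁ·Cp·ΔT = 280.5 × 1.71 × (60.1 − 9.62) = 24213 kJ/min
Converting: 24213 / 60 s = 403.55 kW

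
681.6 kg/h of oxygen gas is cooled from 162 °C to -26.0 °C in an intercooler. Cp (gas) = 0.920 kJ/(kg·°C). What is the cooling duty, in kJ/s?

Q_c = 32.7 kJ/s

Q = ṁ·Cp·ΔT = 681.6 × 0.920 × (-26.0 − 162) = -117890 kJ/h
Converting: 117890 / 3600 s = 32.747 kW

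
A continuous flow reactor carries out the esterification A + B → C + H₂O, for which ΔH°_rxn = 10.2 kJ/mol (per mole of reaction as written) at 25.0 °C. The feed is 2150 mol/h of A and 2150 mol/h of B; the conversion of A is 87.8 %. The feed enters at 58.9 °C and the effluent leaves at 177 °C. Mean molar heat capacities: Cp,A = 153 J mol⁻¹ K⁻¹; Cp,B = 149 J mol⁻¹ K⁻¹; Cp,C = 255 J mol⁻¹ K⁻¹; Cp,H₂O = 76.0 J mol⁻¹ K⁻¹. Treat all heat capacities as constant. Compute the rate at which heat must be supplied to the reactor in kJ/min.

Q_in = 1740 kJ/min

Extent of reaction ξ = 0.878 × 2150 = 1887.7 mol/h
Reaction term: ξ·ΔH°_rxn = 1887.7 × 10.2 = 19255 kJ/h
Sensible, feed 58.9→25 °C: -22011 kJ/h
Outlet flows (mol/h): A 262.3, B 262.3, C 1887.7, H₂O 1887.7
Sensible, products 25→177 °C: 107010 kJ/h
Q = ΔH = 104260 kJ/h = 28.961 kW
Heat supplied = 1737.6 kJ/min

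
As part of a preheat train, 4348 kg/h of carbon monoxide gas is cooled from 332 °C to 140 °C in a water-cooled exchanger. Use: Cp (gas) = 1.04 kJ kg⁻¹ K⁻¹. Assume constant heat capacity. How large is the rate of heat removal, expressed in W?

Q = ṁ·Cp·ΔT = 4348 × 1.04 × (140 − 332) = -868210 kJ/h
Converting: 868210 / 3600 s = 241.17 kW
Cooling duty = 241170 W

Q_c = 241000 W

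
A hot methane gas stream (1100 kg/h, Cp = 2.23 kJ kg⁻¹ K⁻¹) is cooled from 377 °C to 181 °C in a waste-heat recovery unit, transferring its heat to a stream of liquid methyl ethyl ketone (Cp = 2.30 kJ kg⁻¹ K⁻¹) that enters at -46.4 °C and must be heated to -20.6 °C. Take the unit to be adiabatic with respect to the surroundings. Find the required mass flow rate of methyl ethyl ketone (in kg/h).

Heat released by hot stream: Q = 1100 × 2.23 × (377 − 181) = 480790 kJ/h
Energy balance on cold side (adiabatic exchanger): Q = ṁ_c·Cp_c·(T_c,out − T_c,in)
ṁ_c = 480790 / [2.30 × (-20.6 − -46.4)] = 8102.3 kg/h

ṁ_c = 8100 kg/h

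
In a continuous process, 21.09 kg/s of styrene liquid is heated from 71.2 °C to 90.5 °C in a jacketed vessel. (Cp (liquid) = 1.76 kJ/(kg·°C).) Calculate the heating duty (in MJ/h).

Q = 2580 MJ/h

Q = ṁ·Cp·ΔT = 21.09 × 1.76 × (90.5 − 71.2) = 716.39 kJ/s
Heating duty = 2579 MJ/h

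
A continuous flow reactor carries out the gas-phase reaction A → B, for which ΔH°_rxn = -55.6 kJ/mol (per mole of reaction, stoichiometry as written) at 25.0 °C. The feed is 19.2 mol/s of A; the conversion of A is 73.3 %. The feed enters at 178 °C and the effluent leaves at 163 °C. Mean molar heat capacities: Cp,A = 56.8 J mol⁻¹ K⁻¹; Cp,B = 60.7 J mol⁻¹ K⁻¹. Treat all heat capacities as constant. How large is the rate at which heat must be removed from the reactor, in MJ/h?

Q_out = 2850 MJ/h

Extent of reaction ξ = 0.733 × 19.2 = 14.074 mol/s
Reaction term: ξ·ΔH°_rxn = 14.074 × -55.6 = -782.49 kJ/s
Sensible, feed 178→25 °C: -166.86 kJ/s
Outlet flows (mol/s): A 5.1264, B 14.074
Sensible, products 25→163 °C: 158.07 kJ/s
Q = ΔH = -791.28 kJ/s = -791.28 kW
Heat removed = 2848.6 MJ/h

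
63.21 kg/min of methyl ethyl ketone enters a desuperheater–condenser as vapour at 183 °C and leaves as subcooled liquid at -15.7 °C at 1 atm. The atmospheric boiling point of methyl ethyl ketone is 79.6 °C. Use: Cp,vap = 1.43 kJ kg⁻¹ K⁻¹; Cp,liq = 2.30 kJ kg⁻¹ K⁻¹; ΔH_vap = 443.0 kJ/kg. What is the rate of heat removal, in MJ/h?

vapour 183→79.6 °C: -147.86 kJ/kg
condensation at 79.6 °C: -443 kJ/kg
liquid 79.6→-15.7 °C: -219.19 kJ/kg
Δh = -147.86 + -443 + -219.19 = -810.05 kJ/kg
Q = ṁ·Δh = 63.21 kg/min × -810.05 kJ/kg = -51203 kJ/min
|Q| = 853.39 kW = 3072.2 MJ/h

Q_c = 3070 MJ/h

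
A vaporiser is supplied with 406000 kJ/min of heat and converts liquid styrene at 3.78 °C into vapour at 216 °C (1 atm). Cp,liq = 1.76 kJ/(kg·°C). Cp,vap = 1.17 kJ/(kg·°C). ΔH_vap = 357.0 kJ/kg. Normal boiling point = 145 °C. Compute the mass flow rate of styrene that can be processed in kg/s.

Δh = 1.76×(145−3.78) + 357.0 + 1.17×(216−145) = 688.62 kJ/kg
Q = 406000 kJ/min = 6766.7 kJ/s = 6766.7 kJ/s
ṁ = Q/Δh = 6766.7 / 688.62 = 9.8265 kg/s

ṁ = 9.83 kg/s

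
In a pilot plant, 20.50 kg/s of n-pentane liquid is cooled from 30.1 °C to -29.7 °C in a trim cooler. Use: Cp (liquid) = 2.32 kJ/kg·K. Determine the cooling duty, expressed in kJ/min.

Q = ṁ·Cp·ΔT = 20.50 × 2.32 × (-29.7 − 30.1) = -2844.1 kJ/s
Cooling duty = 170650 kJ/min

Q_c = 171000 kJ/min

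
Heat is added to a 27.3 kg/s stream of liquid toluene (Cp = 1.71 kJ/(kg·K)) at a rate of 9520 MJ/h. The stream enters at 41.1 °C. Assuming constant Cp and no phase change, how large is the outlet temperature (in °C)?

Q = 9520 MJ/h = 2644.4 kJ/s
ΔT = Q/(ṁ·Cp) = 2644.4/(27.3×1.71) = 56.647 K
T_out = 41.1 + 56.647 = 97.747 °C

T_out = 97.7 °C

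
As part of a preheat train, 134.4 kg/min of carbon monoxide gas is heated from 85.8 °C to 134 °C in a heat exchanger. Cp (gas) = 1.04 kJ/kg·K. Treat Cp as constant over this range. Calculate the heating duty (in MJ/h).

Q = ṁ·Cp·ΔT = 134.4 × 1.04 × (134 − 85.8) = 6737.2 kJ/min
Converting: 6737.2 / 60 s = 112.29 kW
Heating duty = 404.23 MJ/h

Q = 404 MJ/h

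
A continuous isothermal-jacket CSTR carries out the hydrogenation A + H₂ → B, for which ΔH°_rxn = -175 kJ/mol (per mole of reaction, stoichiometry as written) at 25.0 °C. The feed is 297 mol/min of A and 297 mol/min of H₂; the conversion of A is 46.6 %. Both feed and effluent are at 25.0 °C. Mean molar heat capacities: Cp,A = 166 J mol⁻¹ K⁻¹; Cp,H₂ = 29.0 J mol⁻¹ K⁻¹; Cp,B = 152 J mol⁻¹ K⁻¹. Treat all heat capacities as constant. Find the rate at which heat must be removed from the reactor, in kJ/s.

Extent of reaction ξ = 0.466 × 297 = 138.4 mol/min
Reaction term: ξ·ΔH°_rxn = 138.4 × -175 = -24220 kJ/min
Q = ΔH = -24220 kJ/min = -403.67 kW
Heat removed = 403.67 kJ/s

Q_out = 404 kJ/s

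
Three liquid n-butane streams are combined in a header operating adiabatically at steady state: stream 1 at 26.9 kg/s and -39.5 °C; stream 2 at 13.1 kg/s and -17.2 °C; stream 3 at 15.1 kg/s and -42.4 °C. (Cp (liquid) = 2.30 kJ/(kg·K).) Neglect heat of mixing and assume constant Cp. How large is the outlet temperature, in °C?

T_out = -35.0 °C

Adiabatic, steady state ⇒ Σ ṁᵢCp,ᵢ(T_out − Tᵢ) = 0
T_out = Σ ṁᵢCp,ᵢTᵢ / Σ ṁᵢCp,ᵢ
      = -4434.7 / 126.73 = -34.993 °C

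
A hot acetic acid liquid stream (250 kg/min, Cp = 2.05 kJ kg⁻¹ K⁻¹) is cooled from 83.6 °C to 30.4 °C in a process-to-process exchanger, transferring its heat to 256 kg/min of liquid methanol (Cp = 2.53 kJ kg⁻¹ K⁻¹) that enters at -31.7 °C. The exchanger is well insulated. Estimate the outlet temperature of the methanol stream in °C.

T_c,out = 10.4 °C

Heat released by hot stream: Q = 250 × 2.05 × (83.6 − 30.4) = 27265 kJ/min
Energy balance on cold side (adiabatic exchanger): Q = ṁ_c·Cp_c·(T_c,out − T_c,in)
T_c,out = -31.7 + 27265/(256 × 2.53) = 10.396 °C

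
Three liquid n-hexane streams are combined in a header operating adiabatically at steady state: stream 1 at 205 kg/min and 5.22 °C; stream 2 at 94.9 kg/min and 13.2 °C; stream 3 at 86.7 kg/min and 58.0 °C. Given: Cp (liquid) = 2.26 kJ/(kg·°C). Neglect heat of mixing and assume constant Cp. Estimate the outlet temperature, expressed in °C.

T_out = 19.0 °C

No heat crosses the boundary, so H_out = H_in.
T_out = Σ ṁᵢCp,ᵢTᵢ / Σ ṁᵢCp,ᵢ
      = 16614 / 873.72 = 19.015 °C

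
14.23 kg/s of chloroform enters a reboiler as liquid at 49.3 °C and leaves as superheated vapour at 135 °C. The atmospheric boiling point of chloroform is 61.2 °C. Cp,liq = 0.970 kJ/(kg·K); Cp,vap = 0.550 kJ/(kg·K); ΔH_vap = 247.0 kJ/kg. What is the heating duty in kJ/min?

liquid 49.3→61.2 °C: 11.543 kJ/kg
vaporisation at 61.2 °C: 247 kJ/kg
vapour 61.2→135 °C: 40.59 kJ/kg
Δh = 11.543 + 247 + 40.59 = 299.13 kJ/kg
Q = ṁ·Δh = 14.23 kg/s × 299.13 kJ/kg = 4256.7 kJ/s
|Q| = 4256.7 kW = 255400 kJ/min

Q = 255000 kJ/min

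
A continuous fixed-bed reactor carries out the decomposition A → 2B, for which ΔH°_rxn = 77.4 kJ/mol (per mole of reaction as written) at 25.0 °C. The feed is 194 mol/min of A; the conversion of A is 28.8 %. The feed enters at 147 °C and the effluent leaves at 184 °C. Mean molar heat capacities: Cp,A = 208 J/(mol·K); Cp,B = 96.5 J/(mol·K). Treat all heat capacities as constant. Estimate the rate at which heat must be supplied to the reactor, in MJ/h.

Q_in = 341 MJ/h

Extent of reaction ξ = 0.288 × 194 = 55.872 mol/min
Reaction term: ξ·ΔH°_rxn = 55.872 × 77.4 = 4324.5 kJ/min
Sensible, feed 147→25 °C: -4922.9 kJ/min
Outlet flows (mol/min): A 138.13, B 111.74
Sensible, products 25→184 °C: 6282.7 kJ/min
Q = ΔH = 5684.3 kJ/min = 94.738 kW
Heat supplied = 341.06 MJ/h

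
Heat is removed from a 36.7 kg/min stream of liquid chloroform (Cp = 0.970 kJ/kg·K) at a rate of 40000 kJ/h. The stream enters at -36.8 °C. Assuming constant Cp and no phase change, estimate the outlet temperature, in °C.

T_out = -55.5 °C

Q = 40000 kJ/h = 666.67 kJ/min
ΔT = Q/(ṁ·Cp) = 666.67/(36.7×0.970) = 18.727 K
T_out = -36.8 − 18.727 = -55.527 °C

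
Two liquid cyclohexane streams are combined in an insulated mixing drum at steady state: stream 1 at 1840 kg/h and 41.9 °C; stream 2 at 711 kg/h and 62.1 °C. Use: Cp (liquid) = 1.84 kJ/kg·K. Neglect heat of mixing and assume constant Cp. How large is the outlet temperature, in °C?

T_out = 47.5 °C

Energy balance with Q = 0: Σ ṁᵢCp,ᵢ(T_out − Tᵢ) = 0
Σ ṁᵢCp,ᵢTᵢ = 1840×1.84×41.9 + 711×1.84×62.1 = 223100
Σ ṁᵢCp,ᵢ = 1840×1.84 + 711×1.84 = 4693.8
T_out = 223100 / 4693.8 = 47.53 °C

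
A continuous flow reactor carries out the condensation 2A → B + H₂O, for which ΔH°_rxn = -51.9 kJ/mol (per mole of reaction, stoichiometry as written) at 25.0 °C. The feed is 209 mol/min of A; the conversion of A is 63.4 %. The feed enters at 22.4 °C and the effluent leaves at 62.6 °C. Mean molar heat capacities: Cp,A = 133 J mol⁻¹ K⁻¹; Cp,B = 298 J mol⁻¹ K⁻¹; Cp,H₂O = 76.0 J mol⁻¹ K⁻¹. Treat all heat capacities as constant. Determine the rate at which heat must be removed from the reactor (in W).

Q_out = 34200 W

Extent of reaction ξ = 0.634 × 209 / 2 = 66.253 mol/min
Reaction term: ξ·ΔH°_rxn = 66.253 × -51.9 = -3438.5 kJ/min
Sensible, feed 22.4→25 °C: 72.272 kJ/min
Outlet flows (mol/min): A 76.494, B 66.253, H₂O 66.253
Sensible, products 25→62.6 °C: 1314.2 kJ/min
Q = ΔH = -2052.1 kJ/min = -34.201 kW
Heat removed = 34201 W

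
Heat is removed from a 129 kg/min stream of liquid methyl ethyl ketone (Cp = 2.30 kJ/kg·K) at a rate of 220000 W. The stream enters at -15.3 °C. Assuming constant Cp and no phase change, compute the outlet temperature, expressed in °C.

T_out = -59.8 °C

Q = 220000 W = 13200 kJ/min
ΔT = Q/(ṁ·Cp) = 13200/(129×2.30) = 44.489 K
T_out = -15.3 − 44.489 = -59.789 °C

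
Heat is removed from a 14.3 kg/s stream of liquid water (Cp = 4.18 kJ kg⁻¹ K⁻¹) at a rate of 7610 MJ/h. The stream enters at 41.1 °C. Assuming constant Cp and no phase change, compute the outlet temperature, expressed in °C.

Q = 7610 MJ/h = 2113.9 kJ/s
ΔT = Q/(ṁ·Cp) = 2113.9/(14.3×4.18) = 35.365 K
T_out = 41.1 − 35.365 = 5.7353 °C

T_out = 5.74 °C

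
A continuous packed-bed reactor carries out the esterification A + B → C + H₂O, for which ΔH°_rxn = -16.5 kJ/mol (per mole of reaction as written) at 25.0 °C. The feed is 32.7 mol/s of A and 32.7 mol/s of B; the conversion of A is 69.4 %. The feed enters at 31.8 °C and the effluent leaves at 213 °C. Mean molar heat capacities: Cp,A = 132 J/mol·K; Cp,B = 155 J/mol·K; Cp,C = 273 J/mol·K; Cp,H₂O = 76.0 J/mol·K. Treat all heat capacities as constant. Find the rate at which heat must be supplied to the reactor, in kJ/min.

Q_in = 95400 kJ/min

Extent of reaction ξ = 0.694 × 32.7 = 22.694 mol/s
Reaction term: ξ·ΔH°_rxn = 22.694 × -16.5 = -374.45 kJ/s
Sensible, feed 31.8→25 °C: -63.817 kJ/s
Outlet flows (mol/s): A 10.006, B 10.006, C 22.694, H₂O 22.694
Sensible, products 25→213 °C: 2028.9 kJ/s
Q = ΔH = 1590.6 kJ/s = 1590.6 kW
Heat supplied = 95437 kJ/min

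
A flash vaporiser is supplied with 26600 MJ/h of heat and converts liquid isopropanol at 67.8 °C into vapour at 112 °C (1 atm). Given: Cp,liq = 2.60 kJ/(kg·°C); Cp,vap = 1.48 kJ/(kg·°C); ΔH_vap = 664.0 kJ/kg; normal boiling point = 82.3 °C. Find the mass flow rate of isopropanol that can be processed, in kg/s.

ṁ = 9.91 kg/s

Δh = 2.60×(82.3−67.8) + 664.0 + 1.48×(112−82.3) = 745.66 kJ/kg
Q = 26600 MJ/h = 7388.9 kJ/s = 7388.9 kJ/s
ṁ = Q/Δh = 7388.9 / 745.66 = 9.9092 kg/s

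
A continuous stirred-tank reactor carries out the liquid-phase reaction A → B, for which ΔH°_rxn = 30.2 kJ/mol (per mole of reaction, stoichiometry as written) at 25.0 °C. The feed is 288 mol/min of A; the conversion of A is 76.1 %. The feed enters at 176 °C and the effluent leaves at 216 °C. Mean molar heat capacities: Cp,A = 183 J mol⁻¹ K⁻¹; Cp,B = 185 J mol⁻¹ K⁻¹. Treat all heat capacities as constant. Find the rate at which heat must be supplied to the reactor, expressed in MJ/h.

Q_in = 529 MJ/h

Extent of reaction ξ = 0.761 × 288 = 219.17 mol/min
Reaction term: ξ·ΔH°_rxn = 219.17 × 30.2 = 6618.9 kJ/min
Sensible, feed 176→25 °C: -7958.3 kJ/min
Outlet flows (mol/min): A 68.832, B 219.17
Sensible, products 25→216 °C: 10150 kJ/min
Q = ΔH = 8810.8 kJ/min = 146.85 kW
Heat supplied = 528.65 MJ/h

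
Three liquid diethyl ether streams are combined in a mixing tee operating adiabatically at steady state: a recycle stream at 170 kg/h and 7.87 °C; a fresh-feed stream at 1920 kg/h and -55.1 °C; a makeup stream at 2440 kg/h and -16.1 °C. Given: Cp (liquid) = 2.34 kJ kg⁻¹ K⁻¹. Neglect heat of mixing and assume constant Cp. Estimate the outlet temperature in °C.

T_out = -31.7 °C

Adiabatic, steady state ⇒ Σ ṁᵢCp,ᵢ(T_out − Tᵢ) = 0
Σ ṁᵢCp,ᵢTᵢ = 170×2.34×7.87 + 1920×2.34×-55.1 + 2440×2.34×-16.1 = -336350
Σ ṁᵢCp,ᵢ = 170×2.34 + 1920×2.34 + 2440×2.34 = 10600
T_out = -336350 / 10600 = -31.73 °C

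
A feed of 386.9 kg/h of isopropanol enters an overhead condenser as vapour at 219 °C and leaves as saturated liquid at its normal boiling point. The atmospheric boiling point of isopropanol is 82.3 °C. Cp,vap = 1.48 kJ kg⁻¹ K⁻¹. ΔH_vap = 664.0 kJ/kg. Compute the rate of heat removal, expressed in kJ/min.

vapour 219→82.3 °C: -202.32 kJ/kg
condensation at 82.3 °C: -664 kJ/kg
Δh = -202.32 + -664 = -866.32 kJ/kg
Q = ṁ·Δh = 386.9 kg/h × -866.32 kJ/kg = -335180 kJ/h
|Q| = 93.105 kW = 5586.3 kJ/min

Q_c = 5590 kJ/min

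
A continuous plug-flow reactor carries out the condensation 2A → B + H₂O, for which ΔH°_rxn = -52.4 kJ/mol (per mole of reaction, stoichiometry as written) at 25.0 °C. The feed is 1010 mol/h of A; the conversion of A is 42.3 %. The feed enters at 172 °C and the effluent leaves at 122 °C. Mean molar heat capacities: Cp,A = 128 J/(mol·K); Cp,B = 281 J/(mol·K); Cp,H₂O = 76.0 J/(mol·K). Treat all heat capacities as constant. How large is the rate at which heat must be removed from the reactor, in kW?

Q_out = 4.32 kW

Extent of reaction ξ = 0.423 × 1010 / 2 = 213.61 mol/h
Reaction term: ξ·ΔH°_rxn = 213.61 × -52.4 = -11193 kJ/h
Sensible, feed 172→25 °C: -19004 kJ/h
Outlet flows (mol/h): A 582.77, B 213.61, H₂O 213.61
Sensible, products 25→122 °C: 14633 kJ/h
Q = ΔH = -15565 kJ/h = -4.3235 kW
Heat removed = 4.3235 kW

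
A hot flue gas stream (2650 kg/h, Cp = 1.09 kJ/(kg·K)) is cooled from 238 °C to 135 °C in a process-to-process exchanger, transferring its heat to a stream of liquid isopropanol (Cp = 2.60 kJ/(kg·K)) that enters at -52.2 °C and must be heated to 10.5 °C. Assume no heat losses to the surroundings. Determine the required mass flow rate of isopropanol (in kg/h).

ṁ_c = 1830 kg/h

Heat released by hot stream: Q = 2650 × 1.09 × (238 − 135) = 297520 kJ/h
Energy balance on cold side (adiabatic exchanger): Q = ṁ_c·Cp_c·(T_c,out − T_c,in)
ṁ_c = 297520 / [2.60 × (10.5 − -52.2)] = 1825 kg/h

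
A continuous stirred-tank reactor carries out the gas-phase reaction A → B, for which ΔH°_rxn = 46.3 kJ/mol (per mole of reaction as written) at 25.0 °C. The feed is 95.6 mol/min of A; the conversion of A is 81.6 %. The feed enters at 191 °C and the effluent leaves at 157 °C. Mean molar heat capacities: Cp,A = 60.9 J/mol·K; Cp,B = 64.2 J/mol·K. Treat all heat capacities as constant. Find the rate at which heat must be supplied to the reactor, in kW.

Q_in = 57.5 kW

Extent of reaction ξ = 0.816 × 95.6 = 78.01 mol/min
Reaction term: ξ·ΔH°_rxn = 78.01 × 46.3 = 3611.8 kJ/min
Sensible, feed 191→25 °C: -966.46 kJ/min
Outlet flows (mol/min): A 17.59, B 78.01
Sensible, products 25→157 °C: 802.49 kJ/min
Q = ΔH = 3447.9 kJ/min = 57.465 kW
Heat supplied = 57.465 kW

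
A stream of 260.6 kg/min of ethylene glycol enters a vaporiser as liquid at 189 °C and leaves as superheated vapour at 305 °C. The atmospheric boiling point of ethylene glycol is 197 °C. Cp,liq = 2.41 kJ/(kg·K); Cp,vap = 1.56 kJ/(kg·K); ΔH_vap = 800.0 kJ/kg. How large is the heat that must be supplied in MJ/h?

liquid 189→197 °C: 19.28 kJ/kg
vaporisation at 197 °C: 800 kJ/kg
vapour 197→305 °C: 168.48 kJ/kg
Δh = 19.28 + 800 + 168.48 = 987.76 kJ/kg
Q = ṁ·Δh = 260.6 kg/min × 987.76 kJ/kg = 257410 kJ/min
|Q| = 4290.2 kW = 15445 MJ/h

Q = 15400 MJ/h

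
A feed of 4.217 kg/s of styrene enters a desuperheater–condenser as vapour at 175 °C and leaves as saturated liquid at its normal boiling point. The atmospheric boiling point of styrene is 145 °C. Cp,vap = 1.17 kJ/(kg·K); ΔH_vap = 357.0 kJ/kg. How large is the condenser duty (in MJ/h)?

Q_c = 5950 MJ/h

vapour 175→145 °C: -35.1 kJ/kg
condensation at 145 °C: -357 kJ/kg
Δh = -35.1 + -357 = -392.1 kJ/kg
Q = ṁ·Δh = 4.217 kg/s × -392.1 kJ/kg = -1653.5 kJ/s
|Q| = 1653.5 kW = 5952.5 MJ/h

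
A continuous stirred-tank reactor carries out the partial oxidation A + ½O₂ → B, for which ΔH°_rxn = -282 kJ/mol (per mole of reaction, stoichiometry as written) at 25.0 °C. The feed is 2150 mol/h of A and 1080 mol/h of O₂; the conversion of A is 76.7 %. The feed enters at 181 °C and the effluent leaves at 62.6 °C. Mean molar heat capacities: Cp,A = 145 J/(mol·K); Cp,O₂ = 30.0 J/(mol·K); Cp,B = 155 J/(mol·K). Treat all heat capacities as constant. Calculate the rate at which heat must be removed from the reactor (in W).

Q_out = 141000 W

Extent of reaction ξ = 0.767 × 2150 = 1649 mol/h
Reaction term: ξ·ΔH°_rxn = 1649 × -282 = -465030 kJ/h
Sensible, feed 181→25 °C: -53687 kJ/h
Outlet flows (mol/h): A 500.95, O₂ 255.48, B 1649
Sensible, products 25→62.6 °C: 12630 kJ/h
Q = ΔH = -506090 kJ/h = -140.58 kW
Heat removed = 140580 W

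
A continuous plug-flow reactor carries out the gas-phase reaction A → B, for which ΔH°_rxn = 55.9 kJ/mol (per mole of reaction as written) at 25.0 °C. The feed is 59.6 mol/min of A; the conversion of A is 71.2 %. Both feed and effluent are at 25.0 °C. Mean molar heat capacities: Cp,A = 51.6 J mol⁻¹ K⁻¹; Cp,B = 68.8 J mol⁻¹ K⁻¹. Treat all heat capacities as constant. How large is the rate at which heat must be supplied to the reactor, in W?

Extent of reaction ξ = 0.712 × 59.6 = 42.435 mol/min
Reaction term: ξ·ΔH°_rxn = 42.435 × 55.9 = 2372.1 kJ/min
Q = ΔH = 2372.1 kJ/min = 39.535 kW
Heat supplied = 39535 W

Q_in = 39500 W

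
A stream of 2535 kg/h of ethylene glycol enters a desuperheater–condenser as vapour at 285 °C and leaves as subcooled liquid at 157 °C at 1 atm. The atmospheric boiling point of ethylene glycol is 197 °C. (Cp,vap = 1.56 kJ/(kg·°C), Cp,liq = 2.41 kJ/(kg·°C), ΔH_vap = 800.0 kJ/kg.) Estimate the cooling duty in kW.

Q_c = 728 kW

vapour 285→197 °C: -137.28 kJ/kg
condensation at 197 °C: -800 kJ/kg
liquid 197→157 °C: -96.4 kJ/kg
Δh = -137.28 + -800 + -96.4 = -1033.7 kJ/kg
Q = ṁ·Δh = 2535 kg/h × -1033.7 kJ/kg = -2.6204e+06 kJ/h
|Q| = 727.88 kW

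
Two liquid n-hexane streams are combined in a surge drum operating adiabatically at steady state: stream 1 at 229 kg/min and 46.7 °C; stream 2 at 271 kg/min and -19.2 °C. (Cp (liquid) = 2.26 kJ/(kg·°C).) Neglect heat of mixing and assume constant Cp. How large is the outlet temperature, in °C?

No heat crosses the boundary, so H_out = H_in.
T_out = Σ ṁᵢCp,ᵢTᵢ / Σ ṁᵢCp,ᵢ
      = 12410 / 1130 = 10.982 °C

T_out = 11.0 °C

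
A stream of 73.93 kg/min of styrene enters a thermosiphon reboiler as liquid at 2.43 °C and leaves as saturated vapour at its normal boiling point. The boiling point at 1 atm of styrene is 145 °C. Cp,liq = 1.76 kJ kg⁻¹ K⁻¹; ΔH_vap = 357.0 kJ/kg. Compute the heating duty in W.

liquid 2.43→145 °C: 250.92 kJ/kg
vaporisation at 145 °C: 357 kJ/kg
Δh = 250.92 + 357 = 607.92 kJ/kg
Q = ṁ·Δh = 73.93 kg/min × 607.92 kJ/kg = 44944 kJ/min
|Q| = 749.06 kW = 749060 W

Q = 749000 W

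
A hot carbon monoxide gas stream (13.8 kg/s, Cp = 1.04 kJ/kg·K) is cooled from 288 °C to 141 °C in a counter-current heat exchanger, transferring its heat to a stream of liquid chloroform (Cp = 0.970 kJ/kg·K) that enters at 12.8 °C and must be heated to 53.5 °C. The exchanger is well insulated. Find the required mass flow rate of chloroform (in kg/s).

Heat released by hot stream: Q = 13.8 × 1.04 × (288 − 141) = 2109.7 kJ/s
Energy balance on cold side (adiabatic exchanger): Q = ṁ_c·Cp_c·(T_c,out − T_c,in)
ṁ_c = 2109.7 / [0.970 × (53.5 − 12.8)] = 53.44 kg/s

ṁ_c = 53.4 kg/s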